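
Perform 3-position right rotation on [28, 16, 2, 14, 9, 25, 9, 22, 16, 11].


Right rotate by 3: [22, 16, 11, 28, 16, 2, 14, 9, 25, 9]


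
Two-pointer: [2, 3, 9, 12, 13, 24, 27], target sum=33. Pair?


Two pointers: lo=0, hi=6
Found pair: (9, 24) summing to 33


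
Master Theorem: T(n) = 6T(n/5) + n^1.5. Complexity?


a=6, b=5, c=1.5. log_5(6)=1.113 < c=1.5. Case 3: O(n^c) = O(n^1.500)
Complexity: O(n^1.500)


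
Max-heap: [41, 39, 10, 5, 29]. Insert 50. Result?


Append 50: [41, 39, 10, 5, 29, 50]
Bubble up: swap idx 5(50) with idx 2(10); swap idx 2(50) with idx 0(41)
Result: [50, 39, 41, 5, 29, 10]


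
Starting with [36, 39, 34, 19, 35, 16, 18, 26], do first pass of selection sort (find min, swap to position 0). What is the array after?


After one pass: [16, 39, 34, 19, 35, 36, 18, 26]


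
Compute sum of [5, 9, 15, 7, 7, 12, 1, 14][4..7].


Prefix sums: [0, 5, 14, 29, 36, 43, 55, 56, 70]
Sum[4..7] = prefix[8] - prefix[4] = 70 - 36 = 34


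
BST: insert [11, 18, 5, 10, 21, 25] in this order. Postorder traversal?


Root = 11; build tree by BST insertion.
Postorder traversal: [10, 5, 25, 21, 18, 11]


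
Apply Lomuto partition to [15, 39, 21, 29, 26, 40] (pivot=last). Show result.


Elements <= 40 go left of pivot.
Result: [15, 39, 21, 29, 26, 40], pivot at index 5


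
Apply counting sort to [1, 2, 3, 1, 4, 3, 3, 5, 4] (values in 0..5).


Count array: [0, 2, 1, 3, 2, 1]
Reconstruct: [1, 1, 2, 3, 3, 3, 4, 4, 5]


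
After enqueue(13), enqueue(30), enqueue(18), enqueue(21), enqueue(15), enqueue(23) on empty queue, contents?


enqueue(13) -> [13]
enqueue(30) -> [13, 30]
enqueue(18) -> [13, 30, 18]
enqueue(21) -> [13, 30, 18, 21]
enqueue(15) -> [13, 30, 18, 21, 15]
enqueue(23) -> [13, 30, 18, 21, 15, 23]
Final queue (front to back): [13, 30, 18, 21, 15, 23]


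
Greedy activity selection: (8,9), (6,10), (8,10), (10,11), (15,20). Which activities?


Greedy: pick earliest-ending, then skip overlaps.
Selected (3 activities): [(8, 9), (10, 11), (15, 20)]


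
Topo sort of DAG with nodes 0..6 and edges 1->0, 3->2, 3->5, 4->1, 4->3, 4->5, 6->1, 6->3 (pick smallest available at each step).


Kahn's algorithm, process smallest node first
Order: [4, 6, 1, 0, 3, 2, 5]


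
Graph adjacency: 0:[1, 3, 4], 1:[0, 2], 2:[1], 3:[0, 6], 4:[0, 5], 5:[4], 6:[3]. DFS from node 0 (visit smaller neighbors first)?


DFS stack-based: start with [0]
Visit order: [0, 1, 2, 3, 6, 4, 5]


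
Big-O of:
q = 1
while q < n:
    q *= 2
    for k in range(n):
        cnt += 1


Per nesting level: O(log n) * O(n) = O(n log n)
Complexity: O(n log n)


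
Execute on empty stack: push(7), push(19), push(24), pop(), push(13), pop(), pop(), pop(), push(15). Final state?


push(7) -> [7]
push(19) -> [7, 19]
push(24) -> [7, 19, 24]
pop() returns 24 -> [7, 19]
push(13) -> [7, 19, 13]
pop() returns 13 -> [7, 19]
pop() returns 19 -> [7]
pop() returns 7 -> []
push(15) -> [15]
Final stack (bottom to top): [15]


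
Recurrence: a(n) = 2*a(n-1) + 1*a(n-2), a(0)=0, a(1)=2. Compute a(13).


Build bottom-up:
...a(11)=11482, a(12)=27720, a(13)=2*27720+1*11482=66922


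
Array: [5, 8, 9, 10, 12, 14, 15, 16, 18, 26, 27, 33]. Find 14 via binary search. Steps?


Search for 14:
[0,11] mid=5 arr[5]=14
Total: 1 comparisons


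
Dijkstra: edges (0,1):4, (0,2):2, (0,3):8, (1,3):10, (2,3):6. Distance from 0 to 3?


Dijkstra from 0:
Distances: {0: 0, 1: 4, 2: 2, 3: 8}
Shortest distance to 3 = 8, path = [0, 3]


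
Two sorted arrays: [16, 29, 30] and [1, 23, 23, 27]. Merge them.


Compare heads, take smaller each step.
Merged: [1, 16, 23, 23, 27, 29, 30]


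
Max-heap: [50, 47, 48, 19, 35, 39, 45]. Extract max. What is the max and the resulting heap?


Max = 50
Replace root with last, heapify down
Resulting heap: [48, 47, 45, 19, 35, 39]


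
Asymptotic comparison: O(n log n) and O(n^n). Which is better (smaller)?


linearithmic grows slower than n^n
O(n log n) is asymptotically smaller; O(n^n) grows faster


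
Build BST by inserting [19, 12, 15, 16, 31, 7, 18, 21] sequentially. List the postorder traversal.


Root = 19; build tree by BST insertion.
Postorder traversal: [7, 18, 16, 15, 12, 21, 31, 19]


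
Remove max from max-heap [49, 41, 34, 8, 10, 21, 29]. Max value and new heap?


Max = 49
Replace root with last, heapify down
Resulting heap: [41, 29, 34, 8, 10, 21]


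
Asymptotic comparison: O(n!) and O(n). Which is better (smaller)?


linear grows slower than factorial
O(n) is asymptotically smaller; O(n!) grows faster


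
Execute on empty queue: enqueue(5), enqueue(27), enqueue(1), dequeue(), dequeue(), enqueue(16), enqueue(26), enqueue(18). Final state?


enqueue(5) -> [5]
enqueue(27) -> [5, 27]
enqueue(1) -> [5, 27, 1]
dequeue() returns 5 -> [27, 1]
dequeue() returns 27 -> [1]
enqueue(16) -> [1, 16]
enqueue(26) -> [1, 16, 26]
enqueue(18) -> [1, 16, 26, 18]
Final queue (front to back): [1, 16, 26, 18]


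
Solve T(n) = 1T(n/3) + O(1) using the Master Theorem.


a=1, b=3, c=0. log_3(1)=0 = c=0. Case 2: O(n^c log n) = O(log n)
Complexity: O(log n)


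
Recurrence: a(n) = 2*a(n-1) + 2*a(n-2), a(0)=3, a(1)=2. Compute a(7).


Build bottom-up:
...a(5)=184, a(6)=504, a(7)=2*504+2*184=1376


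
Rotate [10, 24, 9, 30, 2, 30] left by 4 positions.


Left rotate by 4: [2, 30, 10, 24, 9, 30]


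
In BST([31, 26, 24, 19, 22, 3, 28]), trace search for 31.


BST root = 31
Search for 31: compare at each node
Path: [31]


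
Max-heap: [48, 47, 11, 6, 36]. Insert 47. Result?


Append 47: [48, 47, 11, 6, 36, 47]
Bubble up: swap idx 5(47) with idx 2(11)
Result: [48, 47, 47, 6, 36, 11]


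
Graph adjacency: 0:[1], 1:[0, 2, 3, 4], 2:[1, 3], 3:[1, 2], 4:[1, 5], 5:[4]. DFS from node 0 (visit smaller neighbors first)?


DFS stack-based: start with [0]
Visit order: [0, 1, 2, 3, 4, 5]


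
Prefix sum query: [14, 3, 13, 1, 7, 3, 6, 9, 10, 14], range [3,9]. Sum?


Prefix sums: [0, 14, 17, 30, 31, 38, 41, 47, 56, 66, 80]
Sum[3..9] = prefix[10] - prefix[3] = 80 - 30 = 50


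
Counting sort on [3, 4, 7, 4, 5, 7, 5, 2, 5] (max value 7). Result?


Count array: [0, 0, 1, 1, 2, 3, 0, 2]
Reconstruct: [2, 3, 4, 4, 5, 5, 5, 7, 7]


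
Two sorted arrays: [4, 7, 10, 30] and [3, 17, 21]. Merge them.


Compare heads, take smaller each step.
Merged: [3, 4, 7, 10, 17, 21, 30]


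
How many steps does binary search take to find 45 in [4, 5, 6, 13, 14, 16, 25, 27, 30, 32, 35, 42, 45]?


Search for 45:
[0,12] mid=6 arr[6]=25
[7,12] mid=9 arr[9]=32
[10,12] mid=11 arr[11]=42
[12,12] mid=12 arr[12]=45
Total: 4 comparisons


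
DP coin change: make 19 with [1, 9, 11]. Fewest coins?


dp[0]=0; dp[i]=1+min(dp[i-c] for c in coins)
...dp[14]=4, dp[15]=5, dp[16]=6, dp[17]=7, dp[18]=2, dp[19]=3
Minimum coins for 19 = 3


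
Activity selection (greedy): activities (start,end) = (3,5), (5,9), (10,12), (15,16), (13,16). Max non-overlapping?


Greedy: pick earliest-ending, then skip overlaps.
Selected (4 activities): [(3, 5), (5, 9), (10, 12), (15, 16)]


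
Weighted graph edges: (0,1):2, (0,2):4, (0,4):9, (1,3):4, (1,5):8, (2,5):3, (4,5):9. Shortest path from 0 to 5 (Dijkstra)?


Dijkstra from 0:
Distances: {0: 0, 1: 2, 2: 4, 3: 6, 4: 9, 5: 7}
Shortest distance to 5 = 7, path = [0, 2, 5]


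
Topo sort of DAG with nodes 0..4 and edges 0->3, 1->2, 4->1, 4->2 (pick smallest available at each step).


Kahn's algorithm, process smallest node first
Order: [0, 3, 4, 1, 2]


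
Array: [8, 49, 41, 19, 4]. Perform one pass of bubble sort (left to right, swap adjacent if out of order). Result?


After one pass: [8, 41, 19, 4, 49]


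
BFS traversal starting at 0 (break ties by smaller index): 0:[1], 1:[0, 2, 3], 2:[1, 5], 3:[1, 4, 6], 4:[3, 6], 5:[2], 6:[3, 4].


BFS queue: start with [0]
Visit order: [0, 1, 2, 3, 5, 4, 6]


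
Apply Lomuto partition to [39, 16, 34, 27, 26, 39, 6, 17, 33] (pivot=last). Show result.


Elements <= 33 go left of pivot.
Result: [16, 27, 26, 6, 17, 33, 39, 34, 39], pivot at index 5


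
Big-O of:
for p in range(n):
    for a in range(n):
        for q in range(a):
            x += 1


Per nesting level: O(n) * O(n) * O(n) [triangular over a] = O(n^3)
Complexity: O(n^3)


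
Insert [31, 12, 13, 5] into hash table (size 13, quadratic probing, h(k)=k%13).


Insertions: 31->slot 5; 12->slot 12; 13->slot 0; 5->slot 6
Table: [13, None, None, None, None, 31, 5, None, None, None, None, None, 12]


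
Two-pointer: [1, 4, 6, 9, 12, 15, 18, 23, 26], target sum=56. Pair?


Two pointers: lo=0, hi=8
No pair sums to 56


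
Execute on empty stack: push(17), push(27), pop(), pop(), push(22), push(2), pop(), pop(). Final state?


push(17) -> [17]
push(27) -> [17, 27]
pop() returns 27 -> [17]
pop() returns 17 -> []
push(22) -> [22]
push(2) -> [22, 2]
pop() returns 2 -> [22]
pop() returns 22 -> []
Final stack (bottom to top): []


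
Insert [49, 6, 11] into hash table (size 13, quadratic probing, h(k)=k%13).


Insertions: 49->slot 10; 6->slot 6; 11->slot 11
Table: [None, None, None, None, None, None, 6, None, None, None, 49, 11, None]


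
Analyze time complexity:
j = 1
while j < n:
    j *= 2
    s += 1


Per nesting level: O(log n) = O(log n)
Complexity: O(log n)


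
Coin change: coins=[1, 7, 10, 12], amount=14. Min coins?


dp[0]=0; dp[i]=1+min(dp[i-c] for c in coins)
...dp[9]=3, dp[10]=1, dp[11]=2, dp[12]=1, dp[13]=2, dp[14]=2
Minimum coins for 14 = 2


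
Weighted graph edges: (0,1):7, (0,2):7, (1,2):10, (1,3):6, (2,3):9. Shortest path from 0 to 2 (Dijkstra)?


Dijkstra from 0:
Distances: {0: 0, 1: 7, 2: 7, 3: 13}
Shortest distance to 2 = 7, path = [0, 2]


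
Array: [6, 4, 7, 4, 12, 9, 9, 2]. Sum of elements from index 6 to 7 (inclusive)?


Prefix sums: [0, 6, 10, 17, 21, 33, 42, 51, 53]
Sum[6..7] = prefix[8] - prefix[6] = 53 - 42 = 11


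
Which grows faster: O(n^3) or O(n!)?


cubic grows slower than factorial
O(n^3) is asymptotically smaller; O(n!) grows faster


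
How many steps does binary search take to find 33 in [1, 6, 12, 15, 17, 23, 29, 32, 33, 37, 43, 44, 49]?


Search for 33:
[0,12] mid=6 arr[6]=29
[7,12] mid=9 arr[9]=37
[7,8] mid=7 arr[7]=32
[8,8] mid=8 arr[8]=33
Total: 4 comparisons


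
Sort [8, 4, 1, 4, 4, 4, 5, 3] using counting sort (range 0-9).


Count array: [0, 1, 0, 1, 4, 1, 0, 0, 1, 0]
Reconstruct: [1, 3, 4, 4, 4, 4, 5, 8]


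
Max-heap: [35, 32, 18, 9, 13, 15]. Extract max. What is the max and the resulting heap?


Max = 35
Replace root with last, heapify down
Resulting heap: [32, 15, 18, 9, 13]


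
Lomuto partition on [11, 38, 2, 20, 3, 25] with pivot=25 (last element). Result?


Elements <= 25 go left of pivot.
Result: [11, 2, 20, 3, 25, 38], pivot at index 4


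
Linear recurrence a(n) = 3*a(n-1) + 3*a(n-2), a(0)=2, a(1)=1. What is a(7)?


Build bottom-up:
...a(5)=441, a(6)=1674, a(7)=3*1674+3*441=6345


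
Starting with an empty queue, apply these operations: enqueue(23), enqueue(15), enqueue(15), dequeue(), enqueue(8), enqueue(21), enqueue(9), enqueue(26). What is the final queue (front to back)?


enqueue(23) -> [23]
enqueue(15) -> [23, 15]
enqueue(15) -> [23, 15, 15]
dequeue() returns 23 -> [15, 15]
enqueue(8) -> [15, 15, 8]
enqueue(21) -> [15, 15, 8, 21]
enqueue(9) -> [15, 15, 8, 21, 9]
enqueue(26) -> [15, 15, 8, 21, 9, 26]
Final queue (front to back): [15, 15, 8, 21, 9, 26]


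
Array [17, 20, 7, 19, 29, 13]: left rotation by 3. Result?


Left rotate by 3: [19, 29, 13, 17, 20, 7]


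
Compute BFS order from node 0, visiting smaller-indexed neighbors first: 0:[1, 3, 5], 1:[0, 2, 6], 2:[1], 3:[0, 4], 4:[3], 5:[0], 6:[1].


BFS queue: start with [0]
Visit order: [0, 1, 3, 5, 2, 6, 4]


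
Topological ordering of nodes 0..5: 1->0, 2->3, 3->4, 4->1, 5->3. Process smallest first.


Kahn's algorithm, process smallest node first
Order: [2, 5, 3, 4, 1, 0]


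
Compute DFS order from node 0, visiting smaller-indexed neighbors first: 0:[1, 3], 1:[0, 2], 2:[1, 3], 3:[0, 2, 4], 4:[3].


DFS stack-based: start with [0]
Visit order: [0, 1, 2, 3, 4]


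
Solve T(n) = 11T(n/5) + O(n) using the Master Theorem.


a=11, b=5, c=1. log_5(11)=1.490 > c=1. Case 1: O(n^log_b(a)) = O(n^1.490)
Complexity: O(n^1.490)


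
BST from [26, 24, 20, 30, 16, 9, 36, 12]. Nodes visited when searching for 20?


BST root = 26
Search for 20: compare at each node
Path: [26, 24, 20]


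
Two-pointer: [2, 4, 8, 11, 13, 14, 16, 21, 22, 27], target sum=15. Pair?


Two pointers: lo=0, hi=9
Found pair: (2, 13) summing to 15


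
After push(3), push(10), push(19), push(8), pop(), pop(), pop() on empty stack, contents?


push(3) -> [3]
push(10) -> [3, 10]
push(19) -> [3, 10, 19]
push(8) -> [3, 10, 19, 8]
pop() returns 8 -> [3, 10, 19]
pop() returns 19 -> [3, 10]
pop() returns 10 -> [3]
Final stack (bottom to top): [3]


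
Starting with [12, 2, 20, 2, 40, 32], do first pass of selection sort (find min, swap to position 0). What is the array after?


After one pass: [2, 12, 20, 2, 40, 32]


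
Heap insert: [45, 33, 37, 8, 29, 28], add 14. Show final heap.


Append 14: [45, 33, 37, 8, 29, 28, 14]
Bubble up: no swaps needed
Result: [45, 33, 37, 8, 29, 28, 14]


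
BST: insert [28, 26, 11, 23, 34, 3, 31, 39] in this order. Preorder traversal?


Root = 28; build tree by BST insertion.
Preorder traversal: [28, 26, 11, 3, 23, 34, 31, 39]


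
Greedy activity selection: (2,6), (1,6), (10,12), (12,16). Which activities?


Greedy: pick earliest-ending, then skip overlaps.
Selected (3 activities): [(2, 6), (10, 12), (12, 16)]


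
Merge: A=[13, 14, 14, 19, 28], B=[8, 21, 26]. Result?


Compare heads, take smaller each step.
Merged: [8, 13, 14, 14, 19, 21, 26, 28]


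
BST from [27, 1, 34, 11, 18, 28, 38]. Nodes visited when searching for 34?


BST root = 27
Search for 34: compare at each node
Path: [27, 34]


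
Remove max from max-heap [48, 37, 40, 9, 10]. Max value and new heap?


Max = 48
Replace root with last, heapify down
Resulting heap: [40, 37, 10, 9]


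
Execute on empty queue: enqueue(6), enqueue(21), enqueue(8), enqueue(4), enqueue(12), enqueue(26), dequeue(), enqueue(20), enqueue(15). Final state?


enqueue(6) -> [6]
enqueue(21) -> [6, 21]
enqueue(8) -> [6, 21, 8]
enqueue(4) -> [6, 21, 8, 4]
enqueue(12) -> [6, 21, 8, 4, 12]
enqueue(26) -> [6, 21, 8, 4, 12, 26]
dequeue() returns 6 -> [21, 8, 4, 12, 26]
enqueue(20) -> [21, 8, 4, 12, 26, 20]
enqueue(15) -> [21, 8, 4, 12, 26, 20, 15]
Final queue (front to back): [21, 8, 4, 12, 26, 20, 15]


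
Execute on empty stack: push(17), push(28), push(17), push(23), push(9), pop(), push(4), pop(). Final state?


push(17) -> [17]
push(28) -> [17, 28]
push(17) -> [17, 28, 17]
push(23) -> [17, 28, 17, 23]
push(9) -> [17, 28, 17, 23, 9]
pop() returns 9 -> [17, 28, 17, 23]
push(4) -> [17, 28, 17, 23, 4]
pop() returns 4 -> [17, 28, 17, 23]
Final stack (bottom to top): [17, 28, 17, 23]


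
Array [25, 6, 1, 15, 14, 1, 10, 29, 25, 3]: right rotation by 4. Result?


Right rotate by 4: [10, 29, 25, 3, 25, 6, 1, 15, 14, 1]


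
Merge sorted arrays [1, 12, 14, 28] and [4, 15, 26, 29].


Compare heads, take smaller each step.
Merged: [1, 4, 12, 14, 15, 26, 28, 29]


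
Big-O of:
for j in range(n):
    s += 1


Per nesting level: O(n) = O(n)
Complexity: O(n)


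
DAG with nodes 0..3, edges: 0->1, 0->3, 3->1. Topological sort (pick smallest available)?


Kahn's algorithm, process smallest node first
Order: [0, 2, 3, 1]


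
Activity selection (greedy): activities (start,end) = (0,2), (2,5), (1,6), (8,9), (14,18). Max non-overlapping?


Greedy: pick earliest-ending, then skip overlaps.
Selected (4 activities): [(0, 2), (2, 5), (8, 9), (14, 18)]


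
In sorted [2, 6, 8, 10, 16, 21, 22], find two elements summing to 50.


Two pointers: lo=0, hi=6
No pair sums to 50


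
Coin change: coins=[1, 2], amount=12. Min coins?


dp[0]=0; dp[i]=1+min(dp[i-c] for c in coins)
...dp[7]=4, dp[8]=4, dp[9]=5, dp[10]=5, dp[11]=6, dp[12]=6
Minimum coins for 12 = 6


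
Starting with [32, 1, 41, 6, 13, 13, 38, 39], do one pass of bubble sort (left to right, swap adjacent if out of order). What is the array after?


After one pass: [1, 32, 6, 13, 13, 38, 39, 41]


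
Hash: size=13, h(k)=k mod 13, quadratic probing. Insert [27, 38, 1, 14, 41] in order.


Insertions: 27->slot 1; 38->slot 12; 1->slot 2; 14->slot 5; 41->slot 3
Table: [None, 27, 1, 41, None, 14, None, None, None, None, None, None, 38]


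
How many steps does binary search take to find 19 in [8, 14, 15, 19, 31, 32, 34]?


Search for 19:
[0,6] mid=3 arr[3]=19
Total: 1 comparisons


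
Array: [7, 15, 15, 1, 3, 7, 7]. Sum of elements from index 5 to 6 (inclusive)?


Prefix sums: [0, 7, 22, 37, 38, 41, 48, 55]
Sum[5..6] = prefix[7] - prefix[5] = 55 - 41 = 14


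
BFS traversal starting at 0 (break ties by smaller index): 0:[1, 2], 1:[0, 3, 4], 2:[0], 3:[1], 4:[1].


BFS queue: start with [0]
Visit order: [0, 1, 2, 3, 4]


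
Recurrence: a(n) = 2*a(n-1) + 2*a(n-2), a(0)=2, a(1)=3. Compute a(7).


Build bottom-up:
...a(5)=196, a(6)=536, a(7)=2*536+2*196=1464


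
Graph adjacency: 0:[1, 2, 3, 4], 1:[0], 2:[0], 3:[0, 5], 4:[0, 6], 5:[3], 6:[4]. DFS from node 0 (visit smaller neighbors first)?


DFS stack-based: start with [0]
Visit order: [0, 1, 2, 3, 5, 4, 6]


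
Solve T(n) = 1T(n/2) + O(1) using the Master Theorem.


a=1, b=2, c=0. log_2(1)=0 = c=0. Case 2: O(n^c log n) = O(log n)
Complexity: O(log n)


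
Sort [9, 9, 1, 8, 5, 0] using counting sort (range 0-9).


Count array: [1, 1, 0, 0, 0, 1, 0, 0, 1, 2]
Reconstruct: [0, 1, 5, 8, 9, 9]


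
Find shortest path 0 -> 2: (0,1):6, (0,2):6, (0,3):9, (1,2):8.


Dijkstra from 0:
Distances: {0: 0, 1: 6, 2: 6, 3: 9}
Shortest distance to 2 = 6, path = [0, 2]


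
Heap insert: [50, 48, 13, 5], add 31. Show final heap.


Append 31: [50, 48, 13, 5, 31]
Bubble up: no swaps needed
Result: [50, 48, 13, 5, 31]


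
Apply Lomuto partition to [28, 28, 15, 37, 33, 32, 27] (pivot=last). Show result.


Elements <= 27 go left of pivot.
Result: [15, 27, 28, 37, 33, 32, 28], pivot at index 1


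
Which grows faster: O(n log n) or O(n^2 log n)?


linearithmic grows slower than n^2 log n
O(n log n) is asymptotically smaller; O(n^2 log n) grows faster


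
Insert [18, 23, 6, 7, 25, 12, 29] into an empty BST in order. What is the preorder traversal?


Root = 18; build tree by BST insertion.
Preorder traversal: [18, 6, 7, 12, 23, 25, 29]


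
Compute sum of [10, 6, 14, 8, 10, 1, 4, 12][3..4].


Prefix sums: [0, 10, 16, 30, 38, 48, 49, 53, 65]
Sum[3..4] = prefix[5] - prefix[3] = 48 - 30 = 18


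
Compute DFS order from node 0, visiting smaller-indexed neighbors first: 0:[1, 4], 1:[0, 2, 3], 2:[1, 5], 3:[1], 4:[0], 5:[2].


DFS stack-based: start with [0]
Visit order: [0, 1, 2, 5, 3, 4]


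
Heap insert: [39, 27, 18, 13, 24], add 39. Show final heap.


Append 39: [39, 27, 18, 13, 24, 39]
Bubble up: swap idx 5(39) with idx 2(18)
Result: [39, 27, 39, 13, 24, 18]


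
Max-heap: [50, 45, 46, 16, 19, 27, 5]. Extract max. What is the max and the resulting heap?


Max = 50
Replace root with last, heapify down
Resulting heap: [46, 45, 27, 16, 19, 5]


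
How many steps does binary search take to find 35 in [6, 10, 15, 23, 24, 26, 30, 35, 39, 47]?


Search for 35:
[0,9] mid=4 arr[4]=24
[5,9] mid=7 arr[7]=35
Total: 2 comparisons


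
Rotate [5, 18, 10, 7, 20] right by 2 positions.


Right rotate by 2: [7, 20, 5, 18, 10]


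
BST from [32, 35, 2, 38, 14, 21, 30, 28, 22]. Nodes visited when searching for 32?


BST root = 32
Search for 32: compare at each node
Path: [32]


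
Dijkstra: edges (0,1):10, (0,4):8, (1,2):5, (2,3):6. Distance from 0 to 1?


Dijkstra from 0:
Distances: {0: 0, 1: 10, 2: 15, 3: 21, 4: 8}
Shortest distance to 1 = 10, path = [0, 1]


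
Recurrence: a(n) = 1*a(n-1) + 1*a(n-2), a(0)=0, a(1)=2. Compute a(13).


Build bottom-up:
...a(11)=178, a(12)=288, a(13)=1*288+1*178=466


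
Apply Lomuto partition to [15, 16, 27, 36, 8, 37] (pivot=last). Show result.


Elements <= 37 go left of pivot.
Result: [15, 16, 27, 36, 8, 37], pivot at index 5


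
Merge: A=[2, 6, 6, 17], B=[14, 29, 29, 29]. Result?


Compare heads, take smaller each step.
Merged: [2, 6, 6, 14, 17, 29, 29, 29]


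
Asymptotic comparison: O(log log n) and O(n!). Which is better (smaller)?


double-logarithmic grows slower than factorial
O(log log n) is asymptotically smaller; O(n!) grows faster


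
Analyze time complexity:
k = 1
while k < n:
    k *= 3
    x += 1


Per nesting level: O(log n) = O(log n)
Complexity: O(log n)


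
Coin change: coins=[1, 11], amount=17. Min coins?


dp[0]=0; dp[i]=1+min(dp[i-c] for c in coins)
...dp[12]=2, dp[13]=3, dp[14]=4, dp[15]=5, dp[16]=6, dp[17]=7
Minimum coins for 17 = 7


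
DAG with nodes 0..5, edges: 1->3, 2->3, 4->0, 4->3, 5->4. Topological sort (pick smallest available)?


Kahn's algorithm, process smallest node first
Order: [1, 2, 5, 4, 0, 3]


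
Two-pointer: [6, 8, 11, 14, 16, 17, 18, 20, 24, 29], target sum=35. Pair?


Two pointers: lo=0, hi=9
Found pair: (6, 29) summing to 35


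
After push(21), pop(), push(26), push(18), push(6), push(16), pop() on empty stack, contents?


push(21) -> [21]
pop() returns 21 -> []
push(26) -> [26]
push(18) -> [26, 18]
push(6) -> [26, 18, 6]
push(16) -> [26, 18, 6, 16]
pop() returns 16 -> [26, 18, 6]
Final stack (bottom to top): [26, 18, 6]


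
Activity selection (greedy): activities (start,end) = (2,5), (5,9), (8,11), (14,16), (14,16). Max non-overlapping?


Greedy: pick earliest-ending, then skip overlaps.
Selected (3 activities): [(2, 5), (5, 9), (14, 16)]


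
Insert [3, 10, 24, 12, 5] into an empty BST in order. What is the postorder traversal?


Root = 3; build tree by BST insertion.
Postorder traversal: [5, 12, 24, 10, 3]


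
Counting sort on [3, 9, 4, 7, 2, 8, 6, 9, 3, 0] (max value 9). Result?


Count array: [1, 0, 1, 2, 1, 0, 1, 1, 1, 2]
Reconstruct: [0, 2, 3, 3, 4, 6, 7, 8, 9, 9]


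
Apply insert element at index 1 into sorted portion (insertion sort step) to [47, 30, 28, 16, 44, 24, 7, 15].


After one pass: [30, 47, 28, 16, 44, 24, 7, 15]


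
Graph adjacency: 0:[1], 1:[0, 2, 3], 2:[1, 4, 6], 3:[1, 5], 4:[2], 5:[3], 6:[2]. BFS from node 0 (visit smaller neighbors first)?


BFS queue: start with [0]
Visit order: [0, 1, 2, 3, 4, 6, 5]


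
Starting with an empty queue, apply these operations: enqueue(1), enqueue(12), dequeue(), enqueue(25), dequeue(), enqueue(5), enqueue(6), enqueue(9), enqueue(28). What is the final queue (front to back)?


enqueue(1) -> [1]
enqueue(12) -> [1, 12]
dequeue() returns 1 -> [12]
enqueue(25) -> [12, 25]
dequeue() returns 12 -> [25]
enqueue(5) -> [25, 5]
enqueue(6) -> [25, 5, 6]
enqueue(9) -> [25, 5, 6, 9]
enqueue(28) -> [25, 5, 6, 9, 28]
Final queue (front to back): [25, 5, 6, 9, 28]


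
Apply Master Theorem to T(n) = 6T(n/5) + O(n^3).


a=6, b=5, c=3. log_5(6)=1.113 < c=3. Case 3: O(n^c) = O(n^3)
Complexity: O(n^3)


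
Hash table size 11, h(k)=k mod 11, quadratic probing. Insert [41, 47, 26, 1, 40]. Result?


Insertions: 41->slot 8; 47->slot 3; 26->slot 4; 1->slot 1; 40->slot 7
Table: [None, 1, None, 47, 26, None, None, 40, 41, None, None]


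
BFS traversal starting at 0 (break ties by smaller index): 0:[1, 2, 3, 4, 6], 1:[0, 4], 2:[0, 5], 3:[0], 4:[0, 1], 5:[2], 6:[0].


BFS queue: start with [0]
Visit order: [0, 1, 2, 3, 4, 6, 5]


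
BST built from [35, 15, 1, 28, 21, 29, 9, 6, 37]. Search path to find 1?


BST root = 35
Search for 1: compare at each node
Path: [35, 15, 1]


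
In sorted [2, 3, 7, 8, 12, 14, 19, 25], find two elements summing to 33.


Two pointers: lo=0, hi=7
Found pair: (8, 25) summing to 33


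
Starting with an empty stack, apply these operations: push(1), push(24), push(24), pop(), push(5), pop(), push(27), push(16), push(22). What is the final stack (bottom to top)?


push(1) -> [1]
push(24) -> [1, 24]
push(24) -> [1, 24, 24]
pop() returns 24 -> [1, 24]
push(5) -> [1, 24, 5]
pop() returns 5 -> [1, 24]
push(27) -> [1, 24, 27]
push(16) -> [1, 24, 27, 16]
push(22) -> [1, 24, 27, 16, 22]
Final stack (bottom to top): [1, 24, 27, 16, 22]


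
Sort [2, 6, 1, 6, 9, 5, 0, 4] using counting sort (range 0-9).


Count array: [1, 1, 1, 0, 1, 1, 2, 0, 0, 1]
Reconstruct: [0, 1, 2, 4, 5, 6, 6, 9]


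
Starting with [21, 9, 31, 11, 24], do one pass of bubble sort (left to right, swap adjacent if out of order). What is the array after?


After one pass: [9, 21, 11, 24, 31]


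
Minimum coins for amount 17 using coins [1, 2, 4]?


dp[0]=0; dp[i]=1+min(dp[i-c] for c in coins)
...dp[12]=3, dp[13]=4, dp[14]=4, dp[15]=5, dp[16]=4, dp[17]=5
Minimum coins for 17 = 5


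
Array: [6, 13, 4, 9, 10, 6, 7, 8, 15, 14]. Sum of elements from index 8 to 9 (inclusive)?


Prefix sums: [0, 6, 19, 23, 32, 42, 48, 55, 63, 78, 92]
Sum[8..9] = prefix[10] - prefix[8] = 92 - 63 = 29


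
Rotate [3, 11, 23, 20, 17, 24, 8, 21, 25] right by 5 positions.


Right rotate by 5: [17, 24, 8, 21, 25, 3, 11, 23, 20]


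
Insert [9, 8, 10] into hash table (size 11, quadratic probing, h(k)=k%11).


Insertions: 9->slot 9; 8->slot 8; 10->slot 10
Table: [None, None, None, None, None, None, None, None, 8, 9, 10]


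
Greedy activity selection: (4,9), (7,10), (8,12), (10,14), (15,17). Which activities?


Greedy: pick earliest-ending, then skip overlaps.
Selected (3 activities): [(4, 9), (10, 14), (15, 17)]


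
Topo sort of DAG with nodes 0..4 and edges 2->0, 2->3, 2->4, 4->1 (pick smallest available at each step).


Kahn's algorithm, process smallest node first
Order: [2, 0, 3, 4, 1]


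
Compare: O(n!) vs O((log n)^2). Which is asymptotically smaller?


polylogarithmic grows slower than factorial
O((log n)^2) is asymptotically smaller; O(n!) grows faster


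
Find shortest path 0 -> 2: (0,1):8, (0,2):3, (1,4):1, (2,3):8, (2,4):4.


Dijkstra from 0:
Distances: {0: 0, 1: 8, 2: 3, 3: 11, 4: 7}
Shortest distance to 2 = 3, path = [0, 2]


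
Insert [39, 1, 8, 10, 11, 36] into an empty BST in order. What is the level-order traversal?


Root = 39; build tree by BST insertion.
Level-Order traversal: [39, 1, 8, 10, 11, 36]


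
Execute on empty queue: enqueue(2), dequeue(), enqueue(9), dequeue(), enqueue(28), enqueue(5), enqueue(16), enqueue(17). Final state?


enqueue(2) -> [2]
dequeue() returns 2 -> []
enqueue(9) -> [9]
dequeue() returns 9 -> []
enqueue(28) -> [28]
enqueue(5) -> [28, 5]
enqueue(16) -> [28, 5, 16]
enqueue(17) -> [28, 5, 16, 17]
Final queue (front to back): [28, 5, 16, 17]


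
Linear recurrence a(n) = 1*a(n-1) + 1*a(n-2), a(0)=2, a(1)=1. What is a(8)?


Build bottom-up:
...a(6)=18, a(7)=29, a(8)=1*29+1*18=47


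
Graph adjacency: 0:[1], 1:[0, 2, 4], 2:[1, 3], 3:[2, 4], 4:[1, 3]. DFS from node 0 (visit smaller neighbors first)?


DFS stack-based: start with [0]
Visit order: [0, 1, 2, 3, 4]


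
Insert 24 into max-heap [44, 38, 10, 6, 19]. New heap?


Append 24: [44, 38, 10, 6, 19, 24]
Bubble up: swap idx 5(24) with idx 2(10)
Result: [44, 38, 24, 6, 19, 10]


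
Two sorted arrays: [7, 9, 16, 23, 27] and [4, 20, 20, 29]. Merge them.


Compare heads, take smaller each step.
Merged: [4, 7, 9, 16, 20, 20, 23, 27, 29]


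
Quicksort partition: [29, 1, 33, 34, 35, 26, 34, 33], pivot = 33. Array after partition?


Elements <= 33 go left of pivot.
Result: [29, 1, 33, 26, 33, 34, 34, 35], pivot at index 4


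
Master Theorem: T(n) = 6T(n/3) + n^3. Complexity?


a=6, b=3, c=3. log_3(6)=1.631 < c=3. Case 3: O(n^c) = O(n^3)
Complexity: O(n^3)


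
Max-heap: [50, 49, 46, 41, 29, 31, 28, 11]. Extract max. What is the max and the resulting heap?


Max = 50
Replace root with last, heapify down
Resulting heap: [49, 41, 46, 11, 29, 31, 28]


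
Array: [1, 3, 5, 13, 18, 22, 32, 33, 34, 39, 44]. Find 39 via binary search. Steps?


Search for 39:
[0,10] mid=5 arr[5]=22
[6,10] mid=8 arr[8]=34
[9,10] mid=9 arr[9]=39
Total: 3 comparisons


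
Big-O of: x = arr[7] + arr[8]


Analysis: constant-time operation, no loop
Complexity: O(1)


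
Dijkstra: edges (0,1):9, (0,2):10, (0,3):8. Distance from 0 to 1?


Dijkstra from 0:
Distances: {0: 0, 1: 9, 2: 10, 3: 8}
Shortest distance to 1 = 9, path = [0, 1]


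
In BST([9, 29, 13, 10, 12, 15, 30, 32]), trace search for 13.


BST root = 9
Search for 13: compare at each node
Path: [9, 29, 13]


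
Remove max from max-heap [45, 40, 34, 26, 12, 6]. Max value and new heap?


Max = 45
Replace root with last, heapify down
Resulting heap: [40, 26, 34, 6, 12]


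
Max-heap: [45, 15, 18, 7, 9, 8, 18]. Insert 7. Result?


Append 7: [45, 15, 18, 7, 9, 8, 18, 7]
Bubble up: no swaps needed
Result: [45, 15, 18, 7, 9, 8, 18, 7]


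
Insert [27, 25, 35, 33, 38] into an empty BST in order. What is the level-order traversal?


Root = 27; build tree by BST insertion.
Level-Order traversal: [27, 25, 35, 33, 38]


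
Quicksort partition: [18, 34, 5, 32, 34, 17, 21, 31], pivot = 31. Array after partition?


Elements <= 31 go left of pivot.
Result: [18, 5, 17, 21, 31, 34, 32, 34], pivot at index 4


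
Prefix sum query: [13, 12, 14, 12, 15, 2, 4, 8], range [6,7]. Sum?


Prefix sums: [0, 13, 25, 39, 51, 66, 68, 72, 80]
Sum[6..7] = prefix[8] - prefix[6] = 80 - 68 = 12


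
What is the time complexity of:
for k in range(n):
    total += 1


Per nesting level: O(n) = O(n)
Complexity: O(n)


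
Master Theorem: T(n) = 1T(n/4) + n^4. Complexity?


a=1, b=4, c=4. log_4(1)=0 < c=4. Case 3: O(n^c) = O(n^4)
Complexity: O(n^4)


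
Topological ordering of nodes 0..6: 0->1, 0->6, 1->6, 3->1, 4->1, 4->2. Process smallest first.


Kahn's algorithm, process smallest node first
Order: [0, 3, 4, 1, 2, 5, 6]


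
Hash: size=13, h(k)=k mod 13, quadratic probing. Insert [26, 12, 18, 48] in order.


Insertions: 26->slot 0; 12->slot 12; 18->slot 5; 48->slot 9
Table: [26, None, None, None, None, 18, None, None, None, 48, None, None, 12]


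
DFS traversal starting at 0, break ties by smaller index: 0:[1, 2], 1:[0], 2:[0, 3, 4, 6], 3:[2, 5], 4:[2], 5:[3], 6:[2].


DFS stack-based: start with [0]
Visit order: [0, 1, 2, 3, 5, 4, 6]


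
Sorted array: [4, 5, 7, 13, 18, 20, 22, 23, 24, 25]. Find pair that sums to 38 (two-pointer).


Two pointers: lo=0, hi=9
Found pair: (13, 25) summing to 38


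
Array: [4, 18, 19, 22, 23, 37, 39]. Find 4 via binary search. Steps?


Search for 4:
[0,6] mid=3 arr[3]=22
[0,2] mid=1 arr[1]=18
[0,0] mid=0 arr[0]=4
Total: 3 comparisons


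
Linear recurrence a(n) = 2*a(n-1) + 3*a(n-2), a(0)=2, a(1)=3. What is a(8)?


Build bottom-up:
...a(6)=912, a(7)=2733, a(8)=2*2733+3*912=8202


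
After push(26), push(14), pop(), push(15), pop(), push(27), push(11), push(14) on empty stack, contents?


push(26) -> [26]
push(14) -> [26, 14]
pop() returns 14 -> [26]
push(15) -> [26, 15]
pop() returns 15 -> [26]
push(27) -> [26, 27]
push(11) -> [26, 27, 11]
push(14) -> [26, 27, 11, 14]
Final stack (bottom to top): [26, 27, 11, 14]


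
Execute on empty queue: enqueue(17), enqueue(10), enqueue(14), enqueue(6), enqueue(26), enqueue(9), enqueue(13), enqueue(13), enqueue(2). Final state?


enqueue(17) -> [17]
enqueue(10) -> [17, 10]
enqueue(14) -> [17, 10, 14]
enqueue(6) -> [17, 10, 14, 6]
enqueue(26) -> [17, 10, 14, 6, 26]
enqueue(9) -> [17, 10, 14, 6, 26, 9]
enqueue(13) -> [17, 10, 14, 6, 26, 9, 13]
enqueue(13) -> [17, 10, 14, 6, 26, 9, 13, 13]
enqueue(2) -> [17, 10, 14, 6, 26, 9, 13, 13, 2]
Final queue (front to back): [17, 10, 14, 6, 26, 9, 13, 13, 2]


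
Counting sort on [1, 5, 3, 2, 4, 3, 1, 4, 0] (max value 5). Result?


Count array: [1, 2, 1, 2, 2, 1]
Reconstruct: [0, 1, 1, 2, 3, 3, 4, 4, 5]


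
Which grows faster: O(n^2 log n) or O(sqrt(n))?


sublinear grows slower than n^2 log n
O(sqrt(n)) is asymptotically smaller; O(n^2 log n) grows faster


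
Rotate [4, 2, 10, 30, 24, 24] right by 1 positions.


Right rotate by 1: [24, 4, 2, 10, 30, 24]


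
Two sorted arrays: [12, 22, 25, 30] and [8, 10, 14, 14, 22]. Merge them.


Compare heads, take smaller each step.
Merged: [8, 10, 12, 14, 14, 22, 22, 25, 30]


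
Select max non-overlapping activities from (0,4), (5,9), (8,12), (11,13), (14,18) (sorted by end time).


Greedy: pick earliest-ending, then skip overlaps.
Selected (4 activities): [(0, 4), (5, 9), (11, 13), (14, 18)]


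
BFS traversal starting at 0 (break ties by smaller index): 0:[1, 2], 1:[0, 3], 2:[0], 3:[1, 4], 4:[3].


BFS queue: start with [0]
Visit order: [0, 1, 2, 3, 4]


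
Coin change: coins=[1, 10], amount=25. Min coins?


dp[0]=0; dp[i]=1+min(dp[i-c] for c in coins)
...dp[20]=2, dp[21]=3, dp[22]=4, dp[23]=5, dp[24]=6, dp[25]=7
Minimum coins for 25 = 7


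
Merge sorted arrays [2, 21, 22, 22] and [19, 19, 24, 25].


Compare heads, take smaller each step.
Merged: [2, 19, 19, 21, 22, 22, 24, 25]


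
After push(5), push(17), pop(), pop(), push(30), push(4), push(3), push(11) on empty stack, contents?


push(5) -> [5]
push(17) -> [5, 17]
pop() returns 17 -> [5]
pop() returns 5 -> []
push(30) -> [30]
push(4) -> [30, 4]
push(3) -> [30, 4, 3]
push(11) -> [30, 4, 3, 11]
Final stack (bottom to top): [30, 4, 3, 11]


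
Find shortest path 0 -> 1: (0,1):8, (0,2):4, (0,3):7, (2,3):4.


Dijkstra from 0:
Distances: {0: 0, 1: 8, 2: 4, 3: 7}
Shortest distance to 1 = 8, path = [0, 1]


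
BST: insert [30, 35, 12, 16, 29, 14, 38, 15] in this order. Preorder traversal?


Root = 30; build tree by BST insertion.
Preorder traversal: [30, 12, 16, 14, 15, 29, 35, 38]


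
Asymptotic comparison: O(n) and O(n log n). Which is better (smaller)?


linear grows slower than linearithmic
O(n) is asymptotically smaller; O(n log n) grows faster


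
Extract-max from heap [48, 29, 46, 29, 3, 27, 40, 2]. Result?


Max = 48
Replace root with last, heapify down
Resulting heap: [46, 29, 40, 29, 3, 27, 2]


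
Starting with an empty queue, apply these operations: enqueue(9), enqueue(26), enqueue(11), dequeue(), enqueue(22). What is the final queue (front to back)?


enqueue(9) -> [9]
enqueue(26) -> [9, 26]
enqueue(11) -> [9, 26, 11]
dequeue() returns 9 -> [26, 11]
enqueue(22) -> [26, 11, 22]
Final queue (front to back): [26, 11, 22]


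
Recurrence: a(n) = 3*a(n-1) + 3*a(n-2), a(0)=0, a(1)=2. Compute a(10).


Build bottom-up:
...a(8)=18630, a(9)=70632, a(10)=3*70632+3*18630=267786


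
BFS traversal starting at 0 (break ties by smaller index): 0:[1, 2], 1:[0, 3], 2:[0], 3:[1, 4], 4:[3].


BFS queue: start with [0]
Visit order: [0, 1, 2, 3, 4]


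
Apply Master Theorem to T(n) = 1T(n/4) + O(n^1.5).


a=1, b=4, c=1.5. log_4(1)=0 < c=1.5. Case 3: O(n^c) = O(n^1.500)
Complexity: O(n^1.500)


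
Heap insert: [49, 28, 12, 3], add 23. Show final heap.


Append 23: [49, 28, 12, 3, 23]
Bubble up: no swaps needed
Result: [49, 28, 12, 3, 23]


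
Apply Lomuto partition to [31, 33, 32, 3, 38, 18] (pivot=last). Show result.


Elements <= 18 go left of pivot.
Result: [3, 18, 32, 31, 38, 33], pivot at index 1


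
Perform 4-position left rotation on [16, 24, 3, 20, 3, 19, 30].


Left rotate by 4: [3, 19, 30, 16, 24, 3, 20]


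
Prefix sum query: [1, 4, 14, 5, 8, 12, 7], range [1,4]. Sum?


Prefix sums: [0, 1, 5, 19, 24, 32, 44, 51]
Sum[1..4] = prefix[5] - prefix[1] = 32 - 1 = 31


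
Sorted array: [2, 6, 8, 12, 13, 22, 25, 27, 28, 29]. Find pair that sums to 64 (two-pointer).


Two pointers: lo=0, hi=9
No pair sums to 64


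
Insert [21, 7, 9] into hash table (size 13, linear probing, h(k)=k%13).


Insertions: 21->slot 8; 7->slot 7; 9->slot 9
Table: [None, None, None, None, None, None, None, 7, 21, 9, None, None, None]


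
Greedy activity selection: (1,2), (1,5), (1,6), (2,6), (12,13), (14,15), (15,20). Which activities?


Greedy: pick earliest-ending, then skip overlaps.
Selected (5 activities): [(1, 2), (2, 6), (12, 13), (14, 15), (15, 20)]


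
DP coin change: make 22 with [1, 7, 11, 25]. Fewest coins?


dp[0]=0; dp[i]=1+min(dp[i-c] for c in coins)
...dp[17]=5, dp[18]=2, dp[19]=3, dp[20]=4, dp[21]=3, dp[22]=2
Minimum coins for 22 = 2


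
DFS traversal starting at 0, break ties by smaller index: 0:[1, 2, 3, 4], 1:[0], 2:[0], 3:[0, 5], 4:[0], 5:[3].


DFS stack-based: start with [0]
Visit order: [0, 1, 2, 3, 5, 4]


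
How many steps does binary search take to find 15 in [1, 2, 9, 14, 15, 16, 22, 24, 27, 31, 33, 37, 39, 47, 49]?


Search for 15:
[0,14] mid=7 arr[7]=24
[0,6] mid=3 arr[3]=14
[4,6] mid=5 arr[5]=16
[4,4] mid=4 arr[4]=15
Total: 4 comparisons


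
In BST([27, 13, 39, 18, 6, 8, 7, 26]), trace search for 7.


BST root = 27
Search for 7: compare at each node
Path: [27, 13, 6, 8, 7]


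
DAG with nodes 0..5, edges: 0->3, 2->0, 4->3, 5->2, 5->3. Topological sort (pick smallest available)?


Kahn's algorithm, process smallest node first
Order: [1, 4, 5, 2, 0, 3]


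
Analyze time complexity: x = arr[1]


Analysis: constant-time operation, no loop
Complexity: O(1)


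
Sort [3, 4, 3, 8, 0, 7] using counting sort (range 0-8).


Count array: [1, 0, 0, 2, 1, 0, 0, 1, 1]
Reconstruct: [0, 3, 3, 4, 7, 8]


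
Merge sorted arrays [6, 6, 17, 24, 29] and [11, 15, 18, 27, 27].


Compare heads, take smaller each step.
Merged: [6, 6, 11, 15, 17, 18, 24, 27, 27, 29]


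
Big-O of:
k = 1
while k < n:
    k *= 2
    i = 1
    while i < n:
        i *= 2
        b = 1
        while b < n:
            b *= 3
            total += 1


Per nesting level: O(log n) * O(log n) * O(log n) = O((log n)^3)
Complexity: O((log n)^3)


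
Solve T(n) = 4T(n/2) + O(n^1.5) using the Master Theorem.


a=4, b=2, c=1.5. log_2(4)=2 > c=1.5. Case 1: O(n^log_b(a)) = O(n^2)
Complexity: O(n^2)


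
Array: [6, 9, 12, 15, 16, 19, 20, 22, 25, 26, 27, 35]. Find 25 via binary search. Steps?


Search for 25:
[0,11] mid=5 arr[5]=19
[6,11] mid=8 arr[8]=25
Total: 2 comparisons


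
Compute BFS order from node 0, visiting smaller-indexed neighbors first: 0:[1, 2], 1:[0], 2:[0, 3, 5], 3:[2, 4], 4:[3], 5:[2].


BFS queue: start with [0]
Visit order: [0, 1, 2, 3, 5, 4]


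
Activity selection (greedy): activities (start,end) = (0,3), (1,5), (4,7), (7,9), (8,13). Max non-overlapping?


Greedy: pick earliest-ending, then skip overlaps.
Selected (3 activities): [(0, 3), (4, 7), (7, 9)]


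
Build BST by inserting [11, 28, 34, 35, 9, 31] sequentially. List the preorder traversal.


Root = 11; build tree by BST insertion.
Preorder traversal: [11, 9, 28, 34, 31, 35]


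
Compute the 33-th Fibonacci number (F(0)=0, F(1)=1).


F(n)=F(n-1)+F(n-2)
...F(31)=1346269, F(32)=2178309, F(33)=3524578


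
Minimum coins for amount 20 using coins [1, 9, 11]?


dp[0]=0; dp[i]=1+min(dp[i-c] for c in coins)
...dp[15]=5, dp[16]=6, dp[17]=7, dp[18]=2, dp[19]=3, dp[20]=2
Minimum coins for 20 = 2


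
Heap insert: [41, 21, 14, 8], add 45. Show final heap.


Append 45: [41, 21, 14, 8, 45]
Bubble up: swap idx 4(45) with idx 1(21); swap idx 1(45) with idx 0(41)
Result: [45, 41, 14, 8, 21]


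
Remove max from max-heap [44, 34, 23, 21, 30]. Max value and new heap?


Max = 44
Replace root with last, heapify down
Resulting heap: [34, 30, 23, 21]


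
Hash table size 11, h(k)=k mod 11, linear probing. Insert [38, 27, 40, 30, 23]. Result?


Insertions: 38->slot 5; 27->slot 6; 40->slot 7; 30->slot 8; 23->slot 1
Table: [None, 23, None, None, None, 38, 27, 40, 30, None, None]
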